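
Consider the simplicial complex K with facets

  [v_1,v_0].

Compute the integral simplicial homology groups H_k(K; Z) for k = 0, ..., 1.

Take the total order v_0 < v_1 on the vertex set. Then K (dimension 1) consists of the simplices:

  0-simplices (2): [v_0], [v_1]
  1-simplices (1): [v_0,v_1]

giving chain groups C_0 ≅ Z^2, C_1 ≅ Z^1.

∂_1: C_1 → C_0 is given by ∂[p,q] = [q] − [p]. For instance
  ∂[v_0,v_1] = [v_1] − [v_0].
The 2×1 boundary matrix has rank 1 and Smith normal form diag(1).

Now H_k = ker ∂_k / im ∂_{k+1}, so:

  H_0: rank C_0 − rank ∂_1 = 2 − 1 = 1, and the invariant factors of ∂_1 are all 1, so H_0 = Z.
  H_1: rank ker ∂_1 − rank ∂_2 = (1 − 1) − 0 = 0, and there is no ∂_2, so H_1 = 0.

H_0 = Z,  H_1 = 0.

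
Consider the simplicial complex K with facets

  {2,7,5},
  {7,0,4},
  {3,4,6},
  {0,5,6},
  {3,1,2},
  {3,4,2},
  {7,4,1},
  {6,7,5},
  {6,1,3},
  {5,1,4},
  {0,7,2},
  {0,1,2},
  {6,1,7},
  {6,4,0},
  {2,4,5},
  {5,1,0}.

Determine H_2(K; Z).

H_2 ≅ Z.

Take the total order 0 < 1 < 2 < 3 < 4 < 5 < 6 < 7 on the vertex set. Then K (dimension 2) consists of the simplices:

  0-simplices (8): [0], [1], [2], [3], [4], [5], [6], [7]
  1-simplices (24): (24 of them)
  2-simplices (16): [0,1,2], [0,1,5], [0,2,7], [0,4,6], [0,4,7], [0,5,6], [1,2,3], [1,3,6], [1,4,5], [1,4,7], [1,6,7], [2,3,4], [2,4,5], [2,5,7], [3,4,6], [5,6,7]

giving chain groups C_0 ≅ Z^8, C_1 ≅ Z^24, C_2 ≅ Z^16.

The boundary map ∂_1: C_1 → C_0 sends each edge [p,q] (with p < q) to q − p. For instance
  ∂[4,5] = [5] − [4].
As a 8×24 matrix over Z this has rank 7, with invariant factors (1,1,1,1,1,1,1).

Boundary ∂_2: C_2 → C_1 maps a triangle to the signed sum of its edges. For instance
  ∂[0,4,6] = [4,6] − [0,6] + [0,4],
  ∂[0,2,7] = [2,7] − [0,7] + [0,2].
This gives a 24×16 integer matrix of rank 15; reducing to Smith normal form yields diagonal entries (1,1,1,1,1,1,1,1,1,1,1,1,1,1,1).

Now H_k = ker ∂_k / im ∂_{k+1}, so:

  H_2: rank ker ∂_2 − rank ∂_3 = (16 − 15) − 0 = 1, and there is no ∂_3, so H_2 ≅ Z.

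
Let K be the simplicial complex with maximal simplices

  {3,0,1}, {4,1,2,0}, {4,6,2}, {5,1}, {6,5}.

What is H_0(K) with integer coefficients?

H_0 = Z.

We work with the vertex ordering 0 < 1 < 2 < 3 < 4 < 5 < 6. The simplices of K, each written with vertices in increasing order, are:

  0-simplices (7): [0], [1], [2], [3], [4], [5], [6]
  1-simplices (12): [0,1], [0,2], [0,3], [0,4], [1,2], [1,3], [1,4], [1,5], [2,4], [2,6], [4,6], [5,6]
  2-simplices (6): [0,1,2], [0,1,3], [0,1,4], [0,2,4], [1,2,4], [2,4,6]
  3-simplices (1): [0,1,2,4]

Hence C_0 ≅ Z^7, C_1 ≅ Z^12, C_2 ≅ Z^6, C_3 ≅ Z^1.

∂_1: C_1 → C_0 sends each edge [p,q] (with p < q) to q − p. For instance
  ∂[0,4] = [4] − [0].
The resulting 7×12 matrix has rank 6, and its Smith normal form has invariant factors (1,1,1,1,1,1).

Boundary ∂_2: C_2 → C_1 sends each 2-simplex [p,q,r] to [q,r] − [p,r] + [p,q]. For instance
  ∂[0,1,4] = [1,4] − [0,4] + [0,1],
  ∂[0,1,2] = [1,2] − [0,2] + [0,1].
The 12×6 boundary matrix has rank 5 and Smith normal form diag(1,1,1,1,1).

∂_3: C_3 → C_2 sends each 3-simplex σ to the alternating sum Σ_i (−1)^i (σ with its i-th vertex removed). For instance
  ∂[0,1,2,4] = [1,2,4] − [0,2,4] + [0,1,4] − [0,1,2].
As a 6×1 matrix over Z this has rank 1, with invariant factors (1).

From H_k ≅ ker(∂_k) / im(∂_{k+1}) we obtain:

  H_0: rank C_0 − rank ∂_1 = 7 − 6 = 1, and the invariant factors of ∂_1 are all 1, so H_0 ≅ Z.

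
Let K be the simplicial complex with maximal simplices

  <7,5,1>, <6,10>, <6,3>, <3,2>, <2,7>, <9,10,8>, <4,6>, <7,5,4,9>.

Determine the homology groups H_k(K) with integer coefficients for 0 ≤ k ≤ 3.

H_0 = Z,  H_1 = Z^2,  H_2 = 0,  H_3 = 0.

Fix the vertex order 1 < 2 < 3 < 4 < 5 < 6 < 7 < 8 < 9 < 10 and write every simplex with vertices in increasing order. Then dim K = 3 and the simplices of K are:

  0-simplices (10): [1], [2], [3], [4], [5], [6], [7], [8], [9], [10]
  1-simplices (16): [1,5], [1,7], [2,3], [2,7], [3,6], [4,5], [4,6], [4,7], [4,9], [5,7], [5,9], [6,10], [7,9], [8,9], [8,10], [9,10]
  2-simplices (6): [1,5,7], [4,5,7], [4,5,9], [4,7,9], [5,7,9], [8,9,10]
  3-simplices (1): [4,5,7,9]

giving chain groups C_0 ≅ Z^10, C_1 ≅ Z^16, C_2 ≅ Z^6, C_3 ≅ Z^1.

Boundary ∂_1: C_1 → C_0 maps an edge to its endpoints' difference, ∂[p,q] = q − p.
The resulting 10×16 matrix has rank 9, and its Smith normal form has invariant factors (1,1,1,1,1,1,1,1,1).

The boundary map ∂_2: C_2 → C_1 maps a triangle to the signed sum of its edges. For instance
  ∂[5,7,9] = [7,9] − [5,9] + [5,7],
  ∂[4,7,9] = [7,9] − [4,9] + [4,7].
The 16×6 boundary matrix has rank 5 and Smith normal form diag(1,1,1,1,1).

Boundary ∂_3: C_3 → C_2 sends each 3-simplex σ to the alternating sum Σ_i (−1)^i (σ with its i-th vertex removed). For instance
  ∂[4,5,7,9] = [5,7,9] − [4,7,9] + [4,5,9] − [4,5,7].
As a 6×1 matrix over Z this has rank 1, with invariant factors (1).

From H_k ≅ ker(∂_k) / im(∂_{k+1}) we obtain:

  H_0: rank C_0 − rank ∂_1 = 10 − 9 = 1, and the invariant factors of ∂_1 are all 1, so H_0 = Z.
  H_1: rank ker ∂_1 − rank ∂_2 = (16 − 9) − 5 = 2, and the invariant factors of ∂_2 are all 1, so H_1 = Z^2.
  H_2: rank ker ∂_2 − rank ∂_3 = (6 − 5) − 1 = 0, and the invariant factors of ∂_3 are all 1, so H_2 = 0.
  H_3: rank ker ∂_3 − rank ∂_4 = (1 − 1) − 0 = 0, and there is no ∂_4, so H_3 = 0.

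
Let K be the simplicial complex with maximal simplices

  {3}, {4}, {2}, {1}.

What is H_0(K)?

H_0 = Z^4.

Order the vertices as 1 < 2 < 3 < 4. Listing each simplex with vertices in this order, K has dimension 0 with simplices:

  0-simplices (4): [1], [2], [3], [4]

so the chain groups are C_0 ≅ Z^4.

Reading off H_k = ker ∂_k / im ∂_{k+1}:

  H_0: rank C_0 − rank ∂_1 = 4 − 0 = 4, and there is no ∂_1, so H_0 ≅ Z^4.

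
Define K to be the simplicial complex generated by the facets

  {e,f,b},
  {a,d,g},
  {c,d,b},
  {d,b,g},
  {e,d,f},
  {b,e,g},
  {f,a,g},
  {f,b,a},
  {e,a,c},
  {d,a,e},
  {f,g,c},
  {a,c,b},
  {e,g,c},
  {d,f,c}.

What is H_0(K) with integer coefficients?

Fix the vertex order a < b < c < d < e < f < g and write every simplex with vertices in increasing order. Then dim K = 2 and the simplices of K are:

  0-simplices (7): a, b, c, d, e, f, g
  1-simplices (21): ab, ac, ad, ae, af, ag, bc, bd, be, bf, bg, cd, ce, cf, cg, de, df, dg, ef, eg, fg
  2-simplices (14): abc, abf, ace, ade, adg, afg, bcd, bdg, bef, beg, cdf, ceg, cfg, def

Hence C_0 ≅ Z^7, C_1 ≅ Z^21, C_2 ≅ Z^14.

∂_1: C_1 → C_0 is given by ∂[p,q] = [q] − [p].
As a 7×21 matrix over Z this has rank 6, with invariant factors (1,1,1,1,1,1).

Boundary ∂_2: C_2 → C_1 maps a triangle to the signed sum of its edges. For instance
  ∂beg = eg − bg + be,
  ∂def = ef − df + de.
The resulting 21×14 matrix has rank 13, and its Smith normal form has invariant factors (1,1,1,1,1,1,1,1,1,1,1,1,1).

Now H_k = ker ∂_k / im ∂_{k+1}, so:

  H_0: rank C_0 − rank ∂_1 = 7 − 6 = 1, and the invariant factors of ∂_1 are all 1, so H_0 ≅ Z.

H_0 ≅ Z.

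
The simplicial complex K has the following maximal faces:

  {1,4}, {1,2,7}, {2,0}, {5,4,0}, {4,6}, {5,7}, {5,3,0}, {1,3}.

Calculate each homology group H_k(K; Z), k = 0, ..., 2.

H_0 = Z,  H_1 = Z^3,  H_2 = 0.

K has 8 vertices, 13 edges, 3 triangles.
rank ∂_0 = 0, rank ∂_1 = 7 ⇒ b_0 = 8 − 0 − 7 = 1; all invariant factors of ∂_1 are 1 so no torsion. So H_0 = Z.
rank ∂_1 = 7, rank ∂_2 = 3 ⇒ b_1 = 13 − 7 − 3 = 3; all invariant factors of ∂_2 are 1 so no torsion. So H_1 = Z^3.
rank ∂_2 = 3, rank ∂_3 = 0 ⇒ b_2 = 3 − 3 − 0 = 0. So H_2 = 0.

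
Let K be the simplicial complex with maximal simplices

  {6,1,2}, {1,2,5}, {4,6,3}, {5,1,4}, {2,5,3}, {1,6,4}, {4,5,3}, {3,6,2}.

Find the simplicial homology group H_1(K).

Fix the vertex order 1 < 2 < 3 < 4 < 5 < 6 and write every simplex with vertices in increasing order. Then dim K = 2 and the simplices of K are:

  0-simplices (6): [1], [2], [3], [4], [5], [6]
  1-simplices (12): [1,2], [1,4], [1,5], [1,6], [2,3], [2,5], [2,6], [3,4], [3,5], [3,6], [4,5], [4,6]
  2-simplices (8): [1,2,5], [1,2,6], [1,4,5], [1,4,6], [2,3,5], [2,3,6], [3,4,5], [3,4,6]

giving chain groups C_0 ≅ Z^6, C_1 ≅ Z^12, C_2 ≅ Z^8.

∂_1: C_1 → C_0 maps an edge to its endpoints' difference, ∂[p,q] = q − p. For instance
  ∂[4,6] = [6] − [4].
The resulting 6×12 matrix has rank 5, and its Smith normal form has invariant factors (1,1,1,1,1).

∂_2: C_2 → C_1 maps a triangle to the signed sum of its edges. For instance
  ∂[3,4,5] = [4,5] − [3,5] + [3,4],
  ∂[1,4,5] = [4,5] − [1,5] + [1,4].
The 12×8 boundary matrix has rank 7 and Smith normal form diag(1,1,1,1,1,1,1).

Reading off H_k = ker ∂_k / im ∂_{k+1}:

  H_1: rank ker ∂_1 − rank ∂_2 = (12 − 5) − 7 = 0, and the invariant factors of ∂_2 are all 1, so H_1 ≅ 0.

H_1 ≅ 0.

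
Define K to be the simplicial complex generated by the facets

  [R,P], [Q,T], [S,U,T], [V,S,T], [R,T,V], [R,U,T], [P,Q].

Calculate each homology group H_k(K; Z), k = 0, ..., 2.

H_0 ≅ Z,  H_1 ≅ Z,  H_2 = 0.

Fix the vertex order P < Q < R < S < T < U < V and write every simplex with vertices in increasing order. Then dim K = 2 and the simplices of K are:

  0-simplices (7): P, Q, R, S, T, U, V
  1-simplices (11): PQ, PR, QT, RT, RU, RV, ST, SU, SV, TU, TV
  2-simplices (4): RTU, RTV, STU, STV

Hence C_0 ≅ Z^7, C_1 ≅ Z^11, C_2 ≅ Z^4.

∂_1: C_1 → C_0 is given by ∂[p,q] = [q] − [p]. For instance
  ∂PQ = Q − P.
This gives a 7×11 integer matrix of rank 6; reducing to Smith normal form yields diagonal entries (1,1,1,1,1,1).

∂_2: C_2 → C_1 sends each 2-simplex [p,q,r] to [q,r] − [p,r] + [p,q]. For instance
  ∂RTU = TU − RU + RT,
  ∂STU = TU − SU + ST.
The 11×4 boundary matrix has rank 4 and Smith normal form diag(1,1,1,1).

From H_k ≅ ker(∂_k) / im(∂_{k+1}) we obtain:

  H_0: rank C_0 − rank ∂_1 = 7 − 6 = 1, and the invariant factors of ∂_1 are all 1, so H_0 = Z.
  H_1: rank ker ∂_1 − rank ∂_2 = (11 − 6) − 4 = 1, and the invariant factors of ∂_2 are all 1, so H_1 = Z.
  H_2: rank ker ∂_2 − rank ∂_3 = (4 − 4) − 0 = 0, and there is no ∂_3, so H_2 = 0.

As a check, the Euler characteristic is 7 − 11 + 4 = 0, which agrees with 1 − 1 + 0 = 0.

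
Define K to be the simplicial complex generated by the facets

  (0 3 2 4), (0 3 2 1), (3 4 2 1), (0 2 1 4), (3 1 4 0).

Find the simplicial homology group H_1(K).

H_1 = 0.

We work with the vertex ordering 0 < 1 < 2 < 3 < 4. The simplices of K, each written with vertices in increasing order, are:

  0-simplices (5): [0], [1], [2], [3], [4]
  1-simplices (10): [0,1], [0,2], [0,3], [0,4], [1,2], [1,3], [1,4], [2,3], [2,4], [3,4]
  2-simplices (10): [0,1,2], [0,1,3], [0,1,4], [0,2,3], [0,2,4], [0,3,4], [1,2,3], [1,2,4], [1,3,4], [2,3,4]
  3-simplices (5): [0,1,2,3], [0,1,2,4], [0,1,3,4], [0,2,3,4], [1,2,3,4]

Hence C_0 ≅ Z^5, C_1 ≅ Z^10, C_2 ≅ Z^10, C_3 ≅ Z^5.

The boundary map ∂_1: C_1 → C_0 maps an edge to its endpoints' difference, ∂[p,q] = q − p. For instance
  ∂[1,2] = [2] − [1].
As a 5×10 matrix over Z this has rank 4, with invariant factors (1,1,1,1).

The boundary map ∂_2: C_2 → C_1 acts by ∂[p,q,r] = [q,r] − [p,r] + [p,q]. For instance
  ∂[0,1,3] = [1,3] − [0,3] + [0,1],
  ∂[2,3,4] = [3,4] − [2,4] + [2,3].
This gives a 10×10 integer matrix of rank 6; reducing to Smith normal form yields diagonal entries (1,1,1,1,1,1).

∂_3: C_3 → C_2 sends each 3-simplex σ to the alternating sum Σ_i (−1)^i (σ with its i-th vertex removed). For instance
  ∂[0,1,2,3] = [1,2,3] − [0,2,3] + [0,1,3] − [0,1,2],
  ∂[0,1,3,4] = [1,3,4] − [0,3,4] + [0,1,4] − [0,1,3].
This gives a 10×5 integer matrix of rank 4; reducing to Smith normal form yields diagonal entries (1,1,1,1).

Reading off H_k = ker ∂_k / im ∂_{k+1}:

  H_1: rank ker ∂_1 − rank ∂_2 = (10 − 4) − 6 = 0, and the invariant factors of ∂_2 are all 1, so H_1 = 0.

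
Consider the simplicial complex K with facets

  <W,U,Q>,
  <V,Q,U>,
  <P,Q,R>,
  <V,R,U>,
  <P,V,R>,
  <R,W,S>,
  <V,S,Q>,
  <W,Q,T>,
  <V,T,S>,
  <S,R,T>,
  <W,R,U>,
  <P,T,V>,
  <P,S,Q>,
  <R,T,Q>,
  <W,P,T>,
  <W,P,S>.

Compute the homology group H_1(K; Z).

K has 8 vertices, 24 edges, 16 triangles.
rank ∂_1 = 7, rank ∂_2 = 15 ⇒ b_1 = 24 − 7 − 15 = 2; all invariant factors of ∂_2 are 1 so no torsion. So H_1 ≅ Z^2.

H_1 ≅ Z^2.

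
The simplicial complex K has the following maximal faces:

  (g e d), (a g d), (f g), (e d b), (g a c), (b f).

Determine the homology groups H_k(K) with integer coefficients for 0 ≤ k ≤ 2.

Take the total order a < b < c < d < e < f < g on the vertex set. Then K (dimension 2) consists of the simplices:

  0-simplices (7): a, b, c, d, e, f, g
  1-simplices (11): ac, ad, ag, bd, be, bf, cg, de, dg, eg, fg
  2-simplices (4): acg, adg, bde, deg

so the chain groups are C_0 ≅ Z^7, C_1 ≅ Z^11, C_2 ≅ Z^4.

∂_1: C_1 → C_0 sends each edge [p,q] (with p < q) to q − p. For instance
  ∂be = e − b.
As a 7×11 matrix over Z this has rank 6, with invariant factors (1,1,1,1,1,1).

∂_2: C_2 → C_1 acts by ∂[p,q,r] = [q,r] − [p,r] + [p,q]. For instance
  ∂acg = cg − ag + ac,
  ∂bde = de − be + bd.
The resulting 11×4 matrix has rank 4, and its Smith normal form has invariant factors (1,1,1,1).

Computing H_k = (kernel of ∂_k) / (image of ∂_{k+1}):

  H_0: rank C_0 − rank ∂_1 = 7 − 6 = 1, and the invariant factors of ∂_1 are all 1, so H_0 = Z.
  H_1: rank ker ∂_1 − rank ∂_2 = (11 − 6) − 4 = 1, and the invariant factors of ∂_2 are all 1, so H_1 = Z.
  H_2: rank ker ∂_2 − rank ∂_3 = (4 − 4) − 0 = 0, and there is no ∂_3, so H_2 = 0.

As a check, the Euler characteristic is 7 − 11 + 4 = 0, which agrees with 1 − 1 + 0 = 0.

H_0 = Z,  H_1 = Z,  H_2 = 0.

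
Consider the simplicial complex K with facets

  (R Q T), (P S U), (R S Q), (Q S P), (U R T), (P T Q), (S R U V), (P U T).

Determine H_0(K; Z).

H_0 ≅ Z.

Order the vertices as P < Q < R < S < T < U < V. Listing each simplex with vertices in this order, K has dimension 3 with simplices:

  0-simplices (7): P, Q, R, S, T, U, V
  1-simplices (15): PQ, PS, PT, PU, QR, QS, QT, RS, RT, RU, RV, SU, SV, TU, UV
  2-simplices (11): PQS, PQT, PSU, PTU, QRS, QRT, RSU, RSV, RTU, RUV, SUV
  3-simplices (1): RSUV

giving chain groups C_0 ≅ Z^7, C_1 ≅ Z^15, C_2 ≅ Z^11, C_3 ≅ Z^1.

Boundary ∂_1: C_1 → C_0 is given by ∂[p,q] = [q] − [p]. For instance
  ∂PS = S − P.
The resulting 7×15 matrix has rank 6, and its Smith normal form has invariant factors (1,1,1,1,1,1).

∂_2: C_2 → C_1 sends each 2-simplex [p,q,r] to [q,r] − [p,r] + [p,q]. For instance
  ∂QRS = RS − QS + QR,
  ∂SUV = UV − SV + SU.
The 15×11 boundary matrix has rank 9 and Smith normal form diag(1,1,1,1,1,1,1,1,1).

The boundary map ∂_3: C_3 → C_2 sends each 3-simplex σ to the alternating sum Σ_i (−1)^i (σ with its i-th vertex removed). For instance
  ∂RSUV = SUV − RUV + RSV − RSU.
The resulting 11×1 matrix has rank 1, and its Smith normal form has invariant factors (1).

Now H_k = ker ∂_k / im ∂_{k+1}, so:

  H_0: rank C_0 − rank ∂_1 = 7 − 6 = 1, and the invariant factors of ∂_1 are all 1, so H_0 ≅ Z.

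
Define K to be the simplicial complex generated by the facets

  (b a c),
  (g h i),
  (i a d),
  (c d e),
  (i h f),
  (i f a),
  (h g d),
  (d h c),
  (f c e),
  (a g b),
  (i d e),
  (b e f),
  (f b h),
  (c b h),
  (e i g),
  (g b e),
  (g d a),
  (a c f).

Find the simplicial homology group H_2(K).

Order the vertices as a < b < c < d < e < f < g < h < i. Listing each simplex with vertices in this order, K has dimension 2 with simplices:

  0-simplices (9): a, b, c, d, e, f, g, h, i
  1-simplices (27): ab, ac, ad, af, ag, ai, bc, be, bf, bg, bh, cd, ce, cf, ch, de, dg, dh, di, ef, eg, ei, fh, fi, gh, gi, hi
  2-simplices (18): abc, abg, acf, adg, adi, afi, bch, bef, beg, bfh, cde, cdh, cef, dei, dgh, egi, fhi, ghi

so the chain groups are C_0 ≅ Z^9, C_1 ≅ Z^27, C_2 ≅ Z^18.

Boundary ∂_1: C_1 → C_0 maps an edge to its endpoints' difference, ∂[p,q] = q − p. For instance
  ∂dh = h − d.
As a 9×27 matrix over Z this has rank 8, with invariant factors (1,1,1,1,1,1,1,1).

The boundary map ∂_2: C_2 → C_1 maps a triangle to the signed sum of its edges. For instance
  ∂adg = dg − ag + ad,
  ∂ghi = hi − gi + gh.
This gives a 27×18 integer matrix of rank 18; reducing to Smith normal form yields diagonal entries (1,1,1,1,1,1,1,1,1,1,1,1,1,1,1,1,1,2).

Computing H_k = (kernel of ∂_k) / (image of ∂_{k+1}):

  H_2: rank ker ∂_2 − rank ∂_3 = (18 − 18) − 0 = 0, and there is no ∂_3, so H_2 ≅ 0.

H_2 ≅ 0.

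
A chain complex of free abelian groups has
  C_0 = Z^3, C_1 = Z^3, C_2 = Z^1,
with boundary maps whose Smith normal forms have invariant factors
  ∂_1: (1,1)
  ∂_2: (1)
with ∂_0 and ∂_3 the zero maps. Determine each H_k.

H_0 = Z,  H_1 = 0,  H_2 = 0.

H_0: b_0 = 3 − 0 − 2 = 1; torsion from ∂_1 factors > 1: none. So H_0 = Z.
H_1: b_1 = 3 − 2 − 1 = 0; torsion from ∂_2 factors > 1: none. So H_1 = 0.
H_2: b_2 = 1 − 1 − 0 = 0; torsion from ∂_3 factors > 1: none. So H_2 = 0.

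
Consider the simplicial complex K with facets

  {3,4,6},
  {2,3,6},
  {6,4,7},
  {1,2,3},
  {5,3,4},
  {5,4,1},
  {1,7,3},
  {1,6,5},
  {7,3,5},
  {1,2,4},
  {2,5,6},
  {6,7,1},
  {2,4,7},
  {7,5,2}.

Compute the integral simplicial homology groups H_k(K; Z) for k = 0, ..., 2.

We work with the vertex ordering 1 < 2 < 3 < 4 < 5 < 6 < 7. The simplices of K, each written with vertices in increasing order, are:

  0-simplices (7): [1], [2], [3], [4], [5], [6], [7]
  1-simplices (21): [1,2], [1,3], [1,4], [1,5], [1,6], [1,7], [2,3], [2,4], [2,5], [2,6], [2,7], [3,4], [3,5], [3,6], [3,7], [4,5], [4,6], [4,7], [5,6], [5,7], [6,7]
  2-simplices (14): [1,2,3], [1,2,4], [1,3,7], [1,4,5], [1,5,6], [1,6,7], [2,3,6], [2,4,7], [2,5,6], [2,5,7], [3,4,5], [3,4,6], [3,5,7], [4,6,7]

so the chain groups are C_0 ≅ Z^7, C_1 ≅ Z^21, C_2 ≅ Z^14.

The boundary map ∂_1: C_1 → C_0 is given by ∂[p,q] = [q] − [p].
The resulting 7×21 matrix has rank 6, and its Smith normal form has invariant factors (1,1,1,1,1,1).

The boundary map ∂_2: C_2 → C_1 acts by ∂[p,q,r] = [q,r] − [p,r] + [p,q]. For instance
  ∂[2,5,7] = [5,7] − [2,7] + [2,5],
  ∂[4,6,7] = [6,7] − [4,7] + [4,6].
The 21×14 boundary matrix has rank 13 and Smith normal form diag(1,1,1,1,1,1,1,1,1,1,1,1,1).

From H_k ≅ ker(∂_k) / im(∂_{k+1}) we obtain:

  H_0: rank C_0 − rank ∂_1 = 7 − 6 = 1, and the invariant factors of ∂_1 are all 1, so H_0 ≅ Z.
  H_1: rank ker ∂_1 − rank ∂_2 = (21 − 6) − 13 = 2, and the invariant factors of ∂_2 are all 1, so H_1 ≅ Z^2.
  H_2: rank ker ∂_2 − rank ∂_3 = (14 − 13) − 0 = 1, and there is no ∂_3, so H_2 ≅ Z.

H_0 = Z,  H_1 = Z^2,  H_2 = Z.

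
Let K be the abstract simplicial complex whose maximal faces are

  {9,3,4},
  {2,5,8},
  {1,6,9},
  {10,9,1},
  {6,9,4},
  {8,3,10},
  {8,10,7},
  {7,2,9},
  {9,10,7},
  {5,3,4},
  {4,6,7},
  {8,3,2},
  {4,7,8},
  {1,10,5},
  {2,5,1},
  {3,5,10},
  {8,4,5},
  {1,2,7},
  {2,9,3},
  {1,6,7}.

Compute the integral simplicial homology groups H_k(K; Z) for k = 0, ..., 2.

Take the total order 1 < 2 < 3 < 4 < 5 < 6 < 7 < 8 < 9 < 10 on the vertex set. Then K (dimension 2) consists of the simplices:

  0-simplices (10): [1], [2], [3], [4], [5], [6], [7], [8], [9], [10]
  1-simplices (30): (30 of them)
  2-simplices (20): (20 of them)

so the chain groups are C_0 ≅ Z^10, C_1 ≅ Z^30, C_2 ≅ Z^20.

Boundary ∂_1: C_1 → C_0 is given by ∂[p,q] = [q] − [p].
As a 10×30 matrix over Z this has rank 9, with invariant factors (1,1,1,1,1,1,1,1,1).

The boundary map ∂_2: C_2 → C_1 sends each 2-simplex [p,q,r] to [q,r] − [p,r] + [p,q]. For instance
  ∂[7,9,10] = [9,10] − [7,10] + [7,9],
  ∂[1,6,9] = [6,9] − [1,9] + [1,6].
As a 30×20 matrix over Z this has rank 20, with invariant factors (1,1,1,1,1,1,1,1,1,1,1,1,1,1,1,1,1,1,1,2).

Reading off H_k = ker ∂_k / im ∂_{k+1}:

  H_0: rank C_0 − rank ∂_1 = 10 − 9 = 1, and the invariant factors of ∂_1 are all 1, so H_0 ≅ Z.
  H_1: rank ker ∂_1 − rank ∂_2 = (30 − 9) − 20 = 1, and ∂_2 has invariant factor 2 > 1, so H_1 ≅ Z ⊕ Z/2Z.
  H_2: rank ker ∂_2 − rank ∂_3 = (20 − 20) − 0 = 0, and there is no ∂_3, so H_2 ≅ 0.

(K is a triangulation of the Klein bottle.)

H_0 ≅ Z,  H_1 ≅ Z ⊕ Z/2Z,  H_2 = 0.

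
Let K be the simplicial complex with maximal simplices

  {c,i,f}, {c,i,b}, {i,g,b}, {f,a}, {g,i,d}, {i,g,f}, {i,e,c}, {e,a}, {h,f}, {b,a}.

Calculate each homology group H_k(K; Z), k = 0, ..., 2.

H_0 = Z,  H_1 = Z^2,  H_2 = 0.

Take the total order a < b < c < d < e < f < g < h < i on the vertex set. Then K (dimension 2) consists of the simplices:

  0-simplices (9): a, b, c, d, e, f, g, h, i
  1-simplices (16): ab, ae, af, bc, bg, bi, ce, cf, ci, dg, di, ei, fg, fh, fi, gi
  2-simplices (6): bci, bgi, cei, cfi, dgi, fgi

so the chain groups are C_0 ≅ Z^9, C_1 ≅ Z^16, C_2 ≅ Z^6.

Boundary ∂_1: C_1 → C_0 maps an edge to its endpoints' difference, ∂[p,q] = q − p.
As a 9×16 matrix over Z this has rank 8, with invariant factors (1,1,1,1,1,1,1,1).

The boundary map ∂_2: C_2 → C_1 acts by ∂[p,q,r] = [q,r] − [p,r] + [p,q]. For instance
  ∂bgi = gi − bi + bg,
  ∂dgi = gi − di + dg.
As a 16×6 matrix over Z this has rank 6, with invariant factors (1,1,1,1,1,1).

From H_k ≅ ker(∂_k) / im(∂_{k+1}) we obtain:

  H_0: rank C_0 − rank ∂_1 = 9 − 8 = 1, and the invariant factors of ∂_1 are all 1, so H_0 = Z.
  H_1: rank ker ∂_1 − rank ∂_2 = (16 − 8) − 6 = 2, and the invariant factors of ∂_2 are all 1, so H_1 = Z^2.
  H_2: rank ker ∂_2 − rank ∂_3 = (6 − 6) − 0 = 0, and there is no ∂_3, so H_2 = 0.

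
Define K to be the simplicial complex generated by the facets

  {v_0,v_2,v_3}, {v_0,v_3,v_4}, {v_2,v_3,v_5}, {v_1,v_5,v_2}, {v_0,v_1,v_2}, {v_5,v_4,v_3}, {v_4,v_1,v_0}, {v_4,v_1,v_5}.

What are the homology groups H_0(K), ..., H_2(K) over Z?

Fix the vertex order v_0 < v_1 < v_2 < v_3 < v_4 < v_5 and write every simplex with vertices in increasing order. Then dim K = 2 and the simplices of K are:

  0-simplices (6): [v_0], [v_1], [v_2], [v_3], [v_4], [v_5]
  1-simplices (12): [v_0,v_1], [v_0,v_2], [v_0,v_3], [v_0,v_4], [v_1,v_2], [v_1,v_4], [v_1,v_5], [v_2,v_3], [v_2,v_5], [v_3,v_4], [v_3,v_5], [v_4,v_5]
  2-simplices (8): [v_0,v_1,v_2], [v_0,v_1,v_4], [v_0,v_2,v_3], [v_0,v_3,v_4], [v_1,v_2,v_5], [v_1,v_4,v_5], [v_2,v_3,v_5], [v_3,v_4,v_5]

so the chain groups are C_0 ≅ Z^6, C_1 ≅ Z^12, C_2 ≅ Z^8.

∂_1: C_1 → C_0 is given by ∂[p,q] = [q] − [p]. For instance
  ∂[v_4,v_5] = [v_5] − [v_4].
This gives a 6×12 integer matrix of rank 5; reducing to Smith normal form yields diagonal entries (1,1,1,1,1).

Boundary ∂_2: C_2 → C_1 sends each 2-simplex [p,q,r] to [q,r] − [p,r] + [p,q]. For instance
  ∂[v_0,v_1,v_2] = [v_1,v_2] − [v_0,v_2] + [v_0,v_1],
  ∂[v_2,v_3,v_5] = [v_3,v_5] − [v_2,v_5] + [v_2,v_3].
As a 12×8 matrix over Z this has rank 7, with invariant factors (1,1,1,1,1,1,1).

Reading off H_k = ker ∂_k / im ∂_{k+1}:

  H_0: rank C_0 − rank ∂_1 = 6 − 5 = 1, and the invariant factors of ∂_1 are all 1, so H_0 = Z.
  H_1: rank ker ∂_1 − rank ∂_2 = (12 − 5) − 7 = 0, and the invariant factors of ∂_2 are all 1, so H_1 = 0.
  H_2: rank ker ∂_2 − rank ∂_3 = (8 − 7) − 0 = 1, and there is no ∂_3, so H_2 = Z.

H_0 = Z,  H_1 = 0,  H_2 = Z.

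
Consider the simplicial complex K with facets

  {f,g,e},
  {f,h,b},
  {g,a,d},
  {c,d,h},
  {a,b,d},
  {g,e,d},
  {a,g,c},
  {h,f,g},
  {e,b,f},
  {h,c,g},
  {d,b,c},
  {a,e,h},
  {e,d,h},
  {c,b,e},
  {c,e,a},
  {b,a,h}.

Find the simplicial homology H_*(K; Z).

H_0 ≅ Z,  H_1 ≅ Z^2,  H_2 ≅ Z.

Fix the vertex order a < b < c < d < e < f < g < h and write every simplex with vertices in increasing order. Then dim K = 2 and the simplices of K are:

  0-simplices (8): a, b, c, d, e, f, g, h
  1-simplices (24): ab, ac, ad, ae, ag, ah, bc, bd, be, bf, bh, cd, ce, cg, ch, de, dg, dh, ef, eg, eh, fg, fh, gh
  2-simplices (16): abd, abh, ace, acg, adg, aeh, bcd, bce, bef, bfh, cdh, cgh, deg, deh, efg, fgh

Hence C_0 ≅ Z^8, C_1 ≅ Z^24, C_2 ≅ Z^16.

The boundary map ∂_1: C_1 → C_0 maps an edge to its endpoints' difference, ∂[p,q] = q − p. For instance
  ∂fg = g − f.
The resulting 8×24 matrix has rank 7, and its Smith normal form has invariant factors (1,1,1,1,1,1,1).

∂_2: C_2 → C_1 maps a triangle to the signed sum of its edges. For instance
  ∂aeh = eh − ah + ae,
  ∂cgh = gh − ch + cg.
As a 24×16 matrix over Z this has rank 15, with invariant factors (1,1,1,1,1,1,1,1,1,1,1,1,1,1,1).

Now H_k = ker ∂_k / im ∂_{k+1}, so:

  H_0: rank C_0 − rank ∂_1 = 8 − 7 = 1, and the invariant factors of ∂_1 are all 1, so H_0 ≅ Z.
  H_1: rank ker ∂_1 − rank ∂_2 = (24 − 7) − 15 = 2, and the invariant factors of ∂_2 are all 1, so H_1 ≅ Z^2.
  H_2: rank ker ∂_2 − rank ∂_3 = (16 − 15) − 0 = 1, and there is no ∂_3, so H_2 ≅ Z.

As a check, the Euler characteristic is 8 − 24 + 16 = 0, which agrees with 1 − 2 + 1 = 0.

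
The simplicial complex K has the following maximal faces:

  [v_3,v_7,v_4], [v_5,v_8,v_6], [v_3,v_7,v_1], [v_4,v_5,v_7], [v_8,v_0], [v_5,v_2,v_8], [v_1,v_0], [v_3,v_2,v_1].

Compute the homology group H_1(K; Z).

H_1 = Z^2.

K has 9 vertices, 16 edges, 6 triangles.
rank ∂_1 = 8, rank ∂_2 = 6 ⇒ b_1 = 16 − 8 − 6 = 2; all invariant factors of ∂_2 are 1 so no torsion. So H_1 ≅ Z^2.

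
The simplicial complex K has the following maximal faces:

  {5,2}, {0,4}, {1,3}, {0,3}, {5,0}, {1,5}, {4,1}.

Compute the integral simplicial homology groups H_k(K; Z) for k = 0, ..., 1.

H_0 ≅ Z,  H_1 ≅ Z^2.

We work with the vertex ordering 0 < 1 < 2 < 3 < 4 < 5. The simplices of K, each written with vertices in increasing order, are:

  0-simplices (6): [0], [1], [2], [3], [4], [5]
  1-simplices (7): [0,3], [0,4], [0,5], [1,3], [1,4], [1,5], [2,5]

giving chain groups C_0 ≅ Z^6, C_1 ≅ Z^7.

Boundary ∂_1: C_1 → C_0 is given by ∂[p,q] = [q] − [p]. For instance
  ∂[1,4] = [4] − [1].
As a 6×7 matrix over Z this has rank 5, with invariant factors (1,1,1,1,1).

From H_k ≅ ker(∂_k) / im(∂_{k+1}) we obtain:

  H_0: rank C_0 − rank ∂_1 = 6 − 5 = 1, and the invariant factors of ∂_1 are all 1, so H_0 ≅ Z.
  H_1: rank ker ∂_1 − rank ∂_2 = (7 − 5) − 0 = 2, and there is no ∂_2, so H_1 ≅ Z^2.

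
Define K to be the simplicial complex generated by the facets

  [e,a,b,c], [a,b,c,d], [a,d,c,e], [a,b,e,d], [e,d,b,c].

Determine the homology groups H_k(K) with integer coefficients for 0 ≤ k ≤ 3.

Take the total order a < b < c < d < e on the vertex set. Then K (dimension 3) consists of the simplices:

  0-simplices (5): a, b, c, d, e
  1-simplices (10): ab, ac, ad, ae, bc, bd, be, cd, ce, de
  2-simplices (10): abc, abd, abe, acd, ace, ade, bcd, bce, bde, cde
  3-simplices (5): abcd, abce, abde, acde, bcde

Hence C_0 ≅ Z^5, C_1 ≅ Z^10, C_2 ≅ Z^10, C_3 ≅ Z^5.

The boundary map ∂_1: C_1 → C_0 sends each edge [p,q] (with p < q) to q − p.
As a 5×10 matrix over Z this has rank 4, with invariant factors (1,1,1,1).

The boundary map ∂_2: C_2 → C_1 sends each 2-simplex [p,q,r] to [q,r] − [p,r] + [p,q]. For instance
  ∂abc = bc − ac + ab,
  ∂ace = ce − ae + ac.
The 10×10 boundary matrix has rank 6 and Smith normal form diag(1,1,1,1,1,1).

Boundary ∂_3: C_3 → C_2 sends each 3-simplex σ to the alternating sum Σ_i (−1)^i (σ with its i-th vertex removed). For instance
  ∂abde = bde − ade + abe − abd,
  ∂acde = cde − ade + ace − acd.
The 10×5 boundary matrix has rank 4 and Smith normal form diag(1,1,1,1).

From H_k ≅ ker(∂_k) / im(∂_{k+1}) we obtain:

  H_0: rank C_0 − rank ∂_1 = 5 − 4 = 1, and the invariant factors of ∂_1 are all 1, so H_0 = Z.
  H_1: rank ker ∂_1 − rank ∂_2 = (10 − 4) − 6 = 0, and the invariant factors of ∂_2 are all 1, so H_1 = 0.
  H_2: rank ker ∂_2 − rank ∂_3 = (10 − 6) − 4 = 0, and the invariant factors of ∂_3 are all 1, so H_2 = 0.
  H_3: rank ker ∂_3 − rank ∂_4 = (5 − 4) − 0 = 1, and there is no ∂_4, so H_3 = Z.

As a check, the Euler characteristic is 5 − 10 + 10 − 5 = 0, which agrees with 1 − 0 + 0 − 1 = 0.
(K is a triangulation of the 3-sphere S^3.)

H_0 ≅ Z,  H_1 = 0,  H_2 = 0,  H_3 ≅ Z.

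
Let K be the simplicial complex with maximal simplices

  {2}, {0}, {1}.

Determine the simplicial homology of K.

H_0 ≅ Z^3.

Take the total order 0 < 1 < 2 on the vertex set. Then K (dimension 0) consists of the simplices:

  0-simplices (3): [0], [1], [2]

giving chain groups C_0 ≅ Z^3.

Now H_k = ker ∂_k / im ∂_{k+1}, so:

  H_0: rank C_0 − rank ∂_1 = 3 − 0 = 3, and there is no ∂_1, so H_0 ≅ Z^3.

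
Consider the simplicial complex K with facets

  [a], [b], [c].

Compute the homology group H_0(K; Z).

H_0 ≅ Z^3.

Take the total order a < b < c on the vertex set. Then K (dimension 0) consists of the simplices:

  0-simplices (3): a, b, c

so the chain groups are C_0 ≅ Z^3.

Computing H_k = (kernel of ∂_k) / (image of ∂_{k+1}):

  H_0: rank C_0 − rank ∂_1 = 3 − 0 = 3, and there is no ∂_1, so H_0 ≅ Z^3.

(K is a triangulation of a set of 3 points.)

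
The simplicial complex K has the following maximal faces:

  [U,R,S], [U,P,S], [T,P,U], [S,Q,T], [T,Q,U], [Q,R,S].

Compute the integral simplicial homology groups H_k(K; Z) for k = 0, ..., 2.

H_0 ≅ Z,  H_1 ≅ Z,  H_2 = 0.

K has 6 vertices, 12 edges, 6 triangles.
rank ∂_0 = 0, rank ∂_1 = 5 ⇒ b_0 = 6 − 0 − 5 = 1; all invariant factors of ∂_1 are 1 so no torsion. So H_0 = Z.
rank ∂_1 = 5, rank ∂_2 = 6 ⇒ b_1 = 12 − 5 − 6 = 1; all invariant factors of ∂_2 are 1 so no torsion. So H_1 = Z.
rank ∂_2 = 6, rank ∂_3 = 0 ⇒ b_2 = 6 − 6 − 0 = 0. So H_2 = 0.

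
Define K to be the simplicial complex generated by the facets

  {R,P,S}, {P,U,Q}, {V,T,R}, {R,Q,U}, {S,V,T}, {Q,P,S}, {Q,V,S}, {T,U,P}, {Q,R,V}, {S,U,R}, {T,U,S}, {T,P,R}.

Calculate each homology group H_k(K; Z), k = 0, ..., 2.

We work with the vertex ordering P < Q < R < S < T < U < V. The simplices of K, each written with vertices in increasing order, are:

  0-simplices (7): P, Q, R, S, T, U, V
  1-simplices (18): PQ, PR, PS, PT, PU, QR, QS, QU, QV, RS, RT, RU, RV, ST, SU, SV, TU, TV
  2-simplices (12): PQS, PQU, PRS, PRT, PTU, QRU, QRV, QSV, RSU, RTV, STU, STV

giving chain groups C_0 ≅ Z^7, C_1 ≅ Z^18, C_2 ≅ Z^12.

The boundary map ∂_1: C_1 → C_0 maps an edge to its endpoints' difference, ∂[p,q] = q − p.
The resulting 7×18 matrix has rank 6, and its Smith normal form has invariant factors (1,1,1,1,1,1).

The boundary map ∂_2: C_2 → C_1 acts by ∂[p,q,r] = [q,r] − [p,r] + [p,q]. For instance
  ∂PQU = QU − PU + PQ,
  ∂QRV = RV − QV + QR.
This gives a 18×12 integer matrix of rank 12; reducing to Smith normal form yields diagonal entries (1,1,1,1,1,1,1,1,1,1,1,2).

From H_k ≅ ker(∂_k) / im(∂_{k+1}) we obtain:

  H_0: rank C_0 − rank ∂_1 = 7 − 6 = 1, and the invariant factors of ∂_1 are all 1, so H_0 ≅ Z.
  H_1: rank ker ∂_1 − rank ∂_2 = (18 − 6) − 12 = 0, and ∂_2 has invariant factor 2 > 1, so H_1 ≅ Z/2.
  H_2: rank ker ∂_2 − rank ∂_3 = (12 − 12) − 0 = 0, and there is no ∂_3, so H_2 ≅ 0.

H_0 = Z,  H_1 = Z/2,  H_2 = 0.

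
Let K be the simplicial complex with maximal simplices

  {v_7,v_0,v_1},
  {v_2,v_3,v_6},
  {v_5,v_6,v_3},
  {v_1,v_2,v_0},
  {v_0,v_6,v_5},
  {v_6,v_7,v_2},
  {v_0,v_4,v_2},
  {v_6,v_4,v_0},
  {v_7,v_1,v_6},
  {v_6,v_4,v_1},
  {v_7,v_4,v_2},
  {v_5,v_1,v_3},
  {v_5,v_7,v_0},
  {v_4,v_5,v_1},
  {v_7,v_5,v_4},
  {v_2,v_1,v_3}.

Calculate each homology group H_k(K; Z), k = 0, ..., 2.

We work with the vertex ordering v_0 < v_1 < v_2 < v_3 < v_4 < v_5 < v_6 < v_7. The simplices of K, each written with vertices in increasing order, are:

  0-simplices (8): [v_0], [v_1], [v_2], [v_3], [v_4], [v_5], [v_6], [v_7]
  1-simplices (24): (24 of them)
  2-simplices (16): (16 of them)

so the chain groups are C_0 ≅ Z^8, C_1 ≅ Z^24, C_2 ≅ Z^16.

∂_1: C_1 → C_0 sends each edge [p,q] (with p < q) to q − p.
As a 8×24 matrix over Z this has rank 7, with invariant factors (1,1,1,1,1,1,1).

Boundary ∂_2: C_2 → C_1 sends each 2-simplex [p,q,r] to [q,r] − [p,r] + [p,q]. For instance
  ∂[v_0,v_5,v_6] = [v_5,v_6] − [v_0,v_6] + [v_0,v_5],
  ∂[v_1,v_4,v_6] = [v_4,v_6] − [v_1,v_6] + [v_1,v_4].
The resulting 24×16 matrix has rank 15, and its Smith normal form has invariant factors (1,1,1,1,1,1,1,1,1,1,1,1,1,1,1).

Computing H_k = (kernel of ∂_k) / (image of ∂_{k+1}):

  H_0: rank C_0 − rank ∂_1 = 8 − 7 = 1, and the invariant factors of ∂_1 are all 1, so H_0 ≅ Z.
  H_1: rank ker ∂_1 − rank ∂_2 = (24 − 7) − 15 = 2, and the invariant factors of ∂_2 are all 1, so H_1 ≅ Z^2.
  H_2: rank ker ∂_2 − rank ∂_3 = (16 − 15) − 0 = 1, and there is no ∂_3, so H_2 ≅ Z.

As a check, the Euler characteristic is 8 − 24 + 16 = 0, which agrees with 1 − 2 + 1 = 0.
(K is a triangulation of the torus T^2.)

H_0 = Z,  H_1 = Z^2,  H_2 = Z.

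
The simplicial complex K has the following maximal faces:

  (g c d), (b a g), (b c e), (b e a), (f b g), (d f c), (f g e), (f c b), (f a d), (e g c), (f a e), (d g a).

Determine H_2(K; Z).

Take the total order a < b < c < d < e < f < g on the vertex set. Then K (dimension 2) consists of the simplices:

  0-simplices (7): a, b, c, d, e, f, g
  1-simplices (18): ab, ad, ae, af, ag, bc, be, bf, bg, cd, ce, cf, cg, df, dg, ef, eg, fg
  2-simplices (12): abe, abg, adf, adg, aef, bce, bcf, bfg, cdf, cdg, ceg, efg

so the chain groups are C_0 ≅ Z^7, C_1 ≅ Z^18, C_2 ≅ Z^12.

The boundary map ∂_1: C_1 → C_0 is given by ∂[p,q] = [q] − [p].
This gives a 7×18 integer matrix of rank 6; reducing to Smith normal form yields diagonal entries (1,1,1,1,1,1).

Boundary ∂_2: C_2 → C_1 acts by ∂[p,q,r] = [q,r] − [p,r] + [p,q]. For instance
  ∂abe = be − ae + ab,
  ∂bce = ce − be + bc.
This gives a 18×12 integer matrix of rank 12; reducing to Smith normal form yields diagonal entries (1,1,1,1,1,1,1,1,1,1,1,2).

Computing H_k = (kernel of ∂_k) / (image of ∂_{k+1}):

  H_2: rank ker ∂_2 − rank ∂_3 = (12 − 12) − 0 = 0, and there is no ∂_3, so H_2 ≅ 0.

H_2 = 0.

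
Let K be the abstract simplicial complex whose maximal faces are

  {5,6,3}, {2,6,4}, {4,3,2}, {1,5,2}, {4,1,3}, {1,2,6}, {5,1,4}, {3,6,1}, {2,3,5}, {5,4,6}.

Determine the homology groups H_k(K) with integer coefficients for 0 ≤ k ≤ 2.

Order the vertices as 1 < 2 < 3 < 4 < 5 < 6. Listing each simplex with vertices in this order, K has dimension 2 with simplices:

  0-simplices (6): [1], [2], [3], [4], [5], [6]
  1-simplices (15): [1,2], [1,3], [1,4], [1,5], [1,6], [2,3], [2,4], [2,5], [2,6], [3,4], [3,5], [3,6], [4,5], [4,6], [5,6]
  2-simplices (10): [1,2,5], [1,2,6], [1,3,4], [1,3,6], [1,4,5], [2,3,4], [2,3,5], [2,4,6], [3,5,6], [4,5,6]

Hence C_0 ≅ Z^6, C_1 ≅ Z^15, C_2 ≅ Z^10.

Boundary ∂_1: C_1 → C_0 is given by ∂[p,q] = [q] − [p]. For instance
  ∂[4,6] = [6] − [4].
The resulting 6×15 matrix has rank 5, and its Smith normal form has invariant factors (1,1,1,1,1).

Boundary ∂_2: C_2 → C_1 sends each 2-simplex [p,q,r] to [q,r] − [p,r] + [p,q]. For instance
  ∂[1,3,6] = [3,6] − [1,6] + [1,3],
  ∂[2,3,5] = [3,5] − [2,5] + [2,3].
The 15×10 boundary matrix has rank 10 and Smith normal form diag(1,1,1,1,1,1,1,1,1,2).

Computing H_k = (kernel of ∂_k) / (image of ∂_{k+1}):

  H_0: rank C_0 − rank ∂_1 = 6 − 5 = 1, and the invariant factors of ∂_1 are all 1, so H_0 ≅ Z.
  H_1: rank ker ∂_1 − rank ∂_2 = (15 − 5) − 10 = 0, and ∂_2 has invariant factor 2 > 1, so H_1 ≅ Z/2Z.
  H_2: rank ker ∂_2 − rank ∂_3 = (10 − 10) − 0 = 0, and there is no ∂_3, so H_2 ≅ 0.

As a check, the Euler characteristic is 6 − 15 + 10 = 1, which agrees with 1 − 0 + 0 = 1.

H_0 = Z,  H_1 = Z/2Z,  H_2 = 0.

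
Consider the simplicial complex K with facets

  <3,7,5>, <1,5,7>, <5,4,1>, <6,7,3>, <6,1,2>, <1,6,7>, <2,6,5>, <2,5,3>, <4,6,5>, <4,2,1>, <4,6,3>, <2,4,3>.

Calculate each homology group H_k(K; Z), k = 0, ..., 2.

H_0 ≅ Z,  H_1 ≅ Z/2Z,  H_2 = 0.

We work with the vertex ordering 1 < 2 < 3 < 4 < 5 < 6 < 7. The simplices of K, each written with vertices in increasing order, are:

  0-simplices (7): [1], [2], [3], [4], [5], [6], [7]
  1-simplices (18): [1,2], [1,4], [1,5], [1,6], [1,7], [2,3], [2,4], [2,5], [2,6], [3,4], [3,5], [3,6], [3,7], [4,5], [4,6], [5,6], [5,7], [6,7]
  2-simplices (12): [1,2,4], [1,2,6], [1,4,5], [1,5,7], [1,6,7], [2,3,4], [2,3,5], [2,5,6], [3,4,6], [3,5,7], [3,6,7], [4,5,6]

giving chain groups C_0 ≅ Z^7, C_1 ≅ Z^18, C_2 ≅ Z^12.

The boundary map ∂_1: C_1 → C_0 maps an edge to its endpoints' difference, ∂[p,q] = q − p.
This gives a 7×18 integer matrix of rank 6; reducing to Smith normal form yields diagonal entries (1,1,1,1,1,1).

Boundary ∂_2: C_2 → C_1 sends each 2-simplex [p,q,r] to [q,r] − [p,r] + [p,q]. For instance
  ∂[2,3,4] = [3,4] − [2,4] + [2,3],
  ∂[1,2,4] = [2,4] − [1,4] + [1,2].
The resulting 18×12 matrix has rank 12, and its Smith normal form has invariant factors (1,1,1,1,1,1,1,1,1,1,1,2).

Reading off H_k = ker ∂_k / im ∂_{k+1}:

  H_0: rank C_0 − rank ∂_1 = 7 − 6 = 1, and the invariant factors of ∂_1 are all 1, so H_0 = Z.
  H_1: rank ker ∂_1 − rank ∂_2 = (18 − 6) − 12 = 0, and ∂_2 has invariant factor 2 > 1, so H_1 = Z/2Z.
  H_2: rank ker ∂_2 − rank ∂_3 = (12 − 12) − 0 = 0, and there is no ∂_3, so H_2 = 0.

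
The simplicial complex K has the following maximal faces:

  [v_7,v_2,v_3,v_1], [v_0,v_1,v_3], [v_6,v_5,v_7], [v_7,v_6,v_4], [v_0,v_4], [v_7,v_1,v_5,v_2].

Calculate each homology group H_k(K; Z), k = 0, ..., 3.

H_0 ≅ Z,  H_1 ≅ Z,  H_2 = 0,  H_3 = 0.

K has 8 vertices, 16 edges, 10 triangles, 2 3-simplices.
rank ∂_0 = 0, rank ∂_1 = 7 ⇒ b_0 = 8 − 0 − 7 = 1; all invariant factors of ∂_1 are 1 so no torsion. So H_0 ≅ Z.
rank ∂_1 = 7, rank ∂_2 = 8 ⇒ b_1 = 16 − 7 − 8 = 1; all invariant factors of ∂_2 are 1 so no torsion. So H_1 ≅ Z.
rank ∂_2 = 8, rank ∂_3 = 2 ⇒ b_2 = 10 − 8 − 2 = 0; all invariant factors of ∂_3 are 1 so no torsion. So H_2 ≅ 0.
rank ∂_3 = 2, rank ∂_4 = 0 ⇒ b_3 = 2 − 2 − 0 = 0. So H_3 ≅ 0.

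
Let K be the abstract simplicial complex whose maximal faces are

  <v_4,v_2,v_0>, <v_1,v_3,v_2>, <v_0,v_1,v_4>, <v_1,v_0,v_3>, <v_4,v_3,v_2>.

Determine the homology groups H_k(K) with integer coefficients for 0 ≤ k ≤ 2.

Take the total order v_0 < v_1 < v_2 < v_3 < v_4 on the vertex set. Then K (dimension 2) consists of the simplices:

  0-simplices (5): [v_0], [v_1], [v_2], [v_3], [v_4]
  1-simplices (10): [v_0,v_1], [v_0,v_2], [v_0,v_3], [v_0,v_4], [v_1,v_2], [v_1,v_3], [v_1,v_4], [v_2,v_3], [v_2,v_4], [v_3,v_4]
  2-simplices (5): [v_0,v_1,v_3], [v_0,v_1,v_4], [v_0,v_2,v_4], [v_1,v_2,v_3], [v_2,v_3,v_4]

so the chain groups are C_0 ≅ Z^5, C_1 ≅ Z^10, C_2 ≅ Z^5.

∂_1: C_1 → C_0 maps an edge to its endpoints' difference, ∂[p,q] = q − p. For instance
  ∂[v_2,v_3] = [v_3] − [v_2].
This gives a 5×10 integer matrix of rank 4; reducing to Smith normal form yields diagonal entries (1,1,1,1).

∂_2: C_2 → C_1 maps a triangle to the signed sum of its edges. For instance
  ∂[v_0,v_2,v_4] = [v_2,v_4] − [v_0,v_4] + [v_0,v_2],
  ∂[v_2,v_3,v_4] = [v_3,v_4] − [v_2,v_4] + [v_2,v_3].
The resulting 10×5 matrix has rank 5, and its Smith normal form has invariant factors (1,1,1,1,1).

From H_k ≅ ker(∂_k) / im(∂_{k+1}) we obtain:

  H_0: rank C_0 − rank ∂_1 = 5 − 4 = 1, and the invariant factors of ∂_1 are all 1, so H_0 = Z.
  H_1: rank ker ∂_1 − rank ∂_2 = (10 − 4) − 5 = 1, and the invariant factors of ∂_2 are all 1, so H_1 = Z.
  H_2: rank ker ∂_2 − rank ∂_3 = (5 − 5) − 0 = 0, and there is no ∂_3, so H_2 = 0.

H_0 ≅ Z,  H_1 ≅ Z,  H_2 = 0.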